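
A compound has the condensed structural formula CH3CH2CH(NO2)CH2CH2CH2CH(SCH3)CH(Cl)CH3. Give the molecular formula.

C10H20ClNO2S

Atom tally by fragment:
  CH3 → C:1 H:3
  CH2 → C:1 H:2
  CH(NO2) → C:1 H:1 N:1 O:2
  CH2 → C:1 H:2
  CH2 → C:1 H:2
  CH2 → C:1 H:2
  CH(SCH3) → C:2 H:4 S:1
  CH(Cl) → C:1 H:1 Cl:1
  CH3 → C:1 H:3
Element totals:
  C: 10
  H: 20
  Cl: 1
  N: 1
  O: 2
  S: 1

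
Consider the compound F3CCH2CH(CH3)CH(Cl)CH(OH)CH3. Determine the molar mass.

204.62 g/mol

Element totals:
  C: 7
  H: 12
  Cl: 1
  F: 3
  O: 1
Molecular formula: C7H12ClF3O.
  M = 7(12.011) + 12(1.008) + 35.45 + 3(18.998) + 15.999
    = 84.077 + 12.096 + 35.450 + 56.994 + 15.999 = 204.616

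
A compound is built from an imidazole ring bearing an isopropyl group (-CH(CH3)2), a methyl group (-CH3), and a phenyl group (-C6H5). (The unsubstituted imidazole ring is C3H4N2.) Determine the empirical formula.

Atom tally by fragment:
  imidazole ring core → C:3 H:4 N:2
  (− 3 ring H displaced by substituents)
  + CH(CH3)2 → C:3 H:7
  + CH3 → C:1 H:3
  + C6H5 → C:6 H:5
Element totals:
  C: 13
  H: 16
  N: 2
Molecular formula: C13H16N2.
gcd of subscripts (13, 16, 2) = 1, so the empirical formula equals the molecular formula.

C13H16N2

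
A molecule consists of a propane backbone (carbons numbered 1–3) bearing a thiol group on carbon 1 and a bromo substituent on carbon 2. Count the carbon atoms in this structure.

3

Atom tally by fragment:
  HSCH2 → C:1 H:3 S:1
  CH(Br) → C:1 H:1 Br:1
  CH3 → C:1 H:3
Element totals:
  C: 3
  H: 7
  Br: 1
  S: 1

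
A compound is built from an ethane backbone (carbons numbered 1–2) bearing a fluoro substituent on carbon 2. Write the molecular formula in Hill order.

C2H5F

Atom tally by fragment:
  CH3 → C:1 H:3
  CH2F → C:1 H:2 F:1
Element totals:
  C: 2
  H: 5
  F: 1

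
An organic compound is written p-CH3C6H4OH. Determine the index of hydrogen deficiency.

4

Atom tally by fragment:
  benzene ring core → C:6 H:6
  (− 2 ring H displaced by substituents)
  + CH3 → C:1 H:3
  + OH → O:1 H:1
Element totals:
  C: 7
  H: 8
  O: 1
Molecular formula: C7H8O.
DoU = (2C + 2 + N − H − X) / 2 = (2·7 + 2 + 0 − 8 − 0) / 2 = 4.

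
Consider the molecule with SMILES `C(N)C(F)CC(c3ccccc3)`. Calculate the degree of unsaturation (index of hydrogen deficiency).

Atom tally by fragment:
  H2NCH2 → C:1 H:4 N:1
  CH(F) → C:1 H:1 F:1
  CH2 → C:1 H:2
  CH2C6H5 → C:7 H:7
Element totals:
  C: 10
  H: 14
  F: 1
  N: 1
Molecular formula: C10H14FN.
DoU = (2C + 2 + N − H − X) / 2 = (2·10 + 2 + 1 − 14 − 1) / 2 = 4.

4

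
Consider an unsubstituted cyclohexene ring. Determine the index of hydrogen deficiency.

Atom tally by fragment:
  cyclohexene ring core → C:6 H:10
Element totals:
  C: 6
  H: 10
Molecular formula: C6H10.
DoU = (2C + 2 + N − H − X) / 2 = (2·6 + 2 + 0 − 10 − 0) / 2 = 2.

2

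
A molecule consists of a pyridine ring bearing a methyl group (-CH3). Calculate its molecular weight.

93.13 g/mol

Atom tally by fragment:
  pyridine ring core → C:5 H:5 N:1
  (− 1 ring H displaced by substituents)
  + CH3 → C:1 H:3
Element totals:
  C: 6
  H: 7
  N: 1
Molecular formula: C6H7N.
  M = 6(12.011) + 7(1.008) + 14.007
    = 72.066 + 7.056 + 14.007 = 93.129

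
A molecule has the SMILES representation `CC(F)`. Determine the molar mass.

48.06 g/mol

Atom tally by fragment:
  CH3 → C:1 H:3
  CH2F → C:1 H:2 F:1
Element totals:
  C: 2
  H: 5
  F: 1
Molecular formula: C2H5F.
  M = 2(12.011) + 5(1.008) + 18.998
    = 24.022 + 5.040 + 18.998 = 48.060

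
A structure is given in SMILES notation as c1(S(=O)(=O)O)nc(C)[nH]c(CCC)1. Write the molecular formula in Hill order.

C7H12N2O3S

Atom tally by fragment:
  imidazole ring core → C:3 H:4 N:2
  (− 3 ring H displaced by substituents)
  + SO3H → S:1 O:3 H:1
  + CH3 → C:1 H:3
  + CH2CH2CH3 → C:3 H:7
Element totals:
  C: 7
  H: 12
  N: 2
  O: 3
  S: 1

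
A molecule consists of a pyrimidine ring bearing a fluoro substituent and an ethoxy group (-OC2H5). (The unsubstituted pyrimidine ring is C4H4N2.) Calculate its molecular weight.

Atom tally by fragment:
  pyrimidine ring core → C:4 H:4 N:2
  (− 2 ring H displaced by substituents)
  + F → F:1
  + OC2H5 → C:2 H:5 O:1
Element totals:
  C: 6
  H: 7
  F: 1
  N: 2
  O: 1
Molecular formula: C6H7FN2O.
  M = 6(12.011) + 7(1.008) + 18.998 + 2(14.007) + 15.999
    = 72.066 + 7.056 + 18.998 + 28.014 + 15.999 = 142.133

142.13 g/mol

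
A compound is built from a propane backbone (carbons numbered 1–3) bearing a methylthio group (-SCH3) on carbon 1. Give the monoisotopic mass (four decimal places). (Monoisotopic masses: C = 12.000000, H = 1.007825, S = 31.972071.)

90.0503

Atom tally by fragment:
  CH3SCH2 → C:2 H:5 S:1
  CH2 → C:1 H:2
  CH3 → C:1 H:3
Element totals:
  C: 4
  H: 10
  S: 1
Molecular formula: C4H10S.
  M = 4(12.0) + 10(1.007825) + 31.972071
    = 48.000000 + 10.078250 + 31.972071 = 90.050321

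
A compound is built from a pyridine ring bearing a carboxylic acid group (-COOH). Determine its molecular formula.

C6H5NO2

Atom tally by fragment:
  pyridine ring core → C:5 H:5 N:1
  (− 1 ring H displaced by substituents)
  + COOH → C:1 H:1 O:2
Element totals:
  C: 6
  H: 5
  N: 1
  O: 2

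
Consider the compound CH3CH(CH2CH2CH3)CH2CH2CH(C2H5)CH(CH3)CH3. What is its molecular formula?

Atom tally by fragment:
  CH3 → C:1 H:3
  CH(CH2CH2CH3) → C:4 H:8
  CH2 → C:1 H:2
  CH2 → C:1 H:2
  CH(C2H5) → C:3 H:6
  CH(CH3) → C:2 H:4
  CH3 → C:1 H:3
Element totals:
  C: 13
  H: 28

C13H28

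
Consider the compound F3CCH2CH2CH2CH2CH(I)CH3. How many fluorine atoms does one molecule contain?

3

Atom tally by fragment:
  F3CCH2 → C:2 H:2 F:3
  CH2 → C:1 H:2
  CH2 → C:1 H:2
  CH2 → C:1 H:2
  CH(I) → C:1 H:1 I:1
  CH3 → C:1 H:3
Element totals:
  C: 7
  H: 12
  F: 3
  I: 1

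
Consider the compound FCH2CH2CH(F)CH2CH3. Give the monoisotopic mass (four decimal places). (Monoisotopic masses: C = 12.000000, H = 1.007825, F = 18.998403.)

Element totals:
  C: 5
  H: 10
  F: 2
Molecular formula: C5H10F2.
  M = 5(12.0) + 10(1.007825) + 2(18.998403)
    = 60.000000 + 10.078250 + 37.996806 = 108.075056

108.0751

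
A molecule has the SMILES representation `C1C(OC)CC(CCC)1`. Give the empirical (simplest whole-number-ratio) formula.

Atom tally by fragment:
  cyclobutane ring core → C:4 H:8
  (− 2 ring H displaced by substituents)
  + OCH3 → C:1 H:3 O:1
  + CH2CH2CH3 → C:3 H:7
Element totals:
  C: 8
  H: 16
  O: 1
Molecular formula: C8H16O.
gcd of subscripts (8, 16, 1) = 1, so the empirical formula equals the molecular formula.

C8H16O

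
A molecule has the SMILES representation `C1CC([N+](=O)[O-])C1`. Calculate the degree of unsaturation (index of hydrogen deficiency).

2

Atom tally by fragment:
  cyclobutane ring core → C:4 H:8
  (− 1 ring H displaced by substituents)
  + NO2 → N:1 O:2
Element totals:
  C: 4
  H: 7
  N: 1
  O: 2
Molecular formula: C4H7NO2.
DoU = (2C + 2 + N − H − X) / 2 = (2·4 + 2 + 1 − 7 − 0) / 2 = 2.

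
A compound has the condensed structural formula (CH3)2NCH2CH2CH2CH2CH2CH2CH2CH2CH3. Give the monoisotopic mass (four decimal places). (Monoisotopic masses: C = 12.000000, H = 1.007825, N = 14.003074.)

Atom tally by fragment:
  (CH3)2NCH2 → C:3 H:8 N:1
  CH2 → C:1 H:2
  CH2 → C:1 H:2
  CH2 → C:1 H:2
  CH2 → C:1 H:2
  CH2 → C:1 H:2
  CH2 → C:1 H:2
  CH2 → C:1 H:2
  CH3 → C:1 H:3
Element totals:
  C: 11
  H: 25
  N: 1
Molecular formula: C11H25N.
  M = 11(12.0) + 25(1.007825) + 14.003074
    = 132.000000 + 25.195625 + 14.003074 = 171.198699

171.1987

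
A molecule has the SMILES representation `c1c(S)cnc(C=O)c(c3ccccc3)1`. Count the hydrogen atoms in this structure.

9

Atom tally by fragment:
  pyridine ring core → C:5 H:5 N:1
  (− 3 ring H displaced by substituents)
  + SH → S:1 H:1
  + CHO → C:1 H:1 O:1
  + C6H5 → C:6 H:5
Element totals:
  C: 12
  H: 9
  N: 1
  O: 1
  S: 1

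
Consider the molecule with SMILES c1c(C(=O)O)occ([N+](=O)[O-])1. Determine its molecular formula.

Atom tally by fragment:
  furan ring core → C:4 H:4 O:1
  (− 2 ring H displaced by substituents)
  + COOH → C:1 H:1 O:2
  + NO2 → N:1 O:2
Element totals:
  C: 5
  H: 3
  N: 1
  O: 5

C5H3NO5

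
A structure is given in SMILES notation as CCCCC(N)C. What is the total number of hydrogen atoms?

15

Atom tally by fragment:
  CH3 → C:1 H:3
  CH2 → C:1 H:2
  CH2 → C:1 H:2
  CH2 → C:1 H:2
  CH(NH2) → C:1 H:3 N:1
  CH3 → C:1 H:3
Element totals:
  C: 6
  H: 15
  N: 1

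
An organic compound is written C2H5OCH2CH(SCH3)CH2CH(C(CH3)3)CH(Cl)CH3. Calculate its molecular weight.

266.87 g/mol

Element totals:
  C: 13
  H: 27
  Cl: 1
  O: 1
  S: 1
Molecular formula: C13H27ClOS.
  M = 13(12.011) + 27(1.008) + 35.45 + 15.999 + 32.06
    = 156.143 + 27.216 + 35.450 + 15.999 + 32.060 = 266.868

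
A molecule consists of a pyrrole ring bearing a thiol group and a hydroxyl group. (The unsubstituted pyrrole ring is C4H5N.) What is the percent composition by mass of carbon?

Atom tally by fragment:
  pyrrole ring core → C:4 H:5 N:1
  (− 2 ring H displaced by substituents)
  + SH → S:1 H:1
  + OH → O:1 H:1
Element totals:
  C: 4
  H: 5
  N: 1
  O: 1
  S: 1
Molecular formula: C4H5NOS.
Molar mass = 115.150 g/mol.
Mass from C: 4 × 12.011 = 48.044 g/mol.
%C = 48.044 / 115.150 × 100 = 41.72%.

41.72%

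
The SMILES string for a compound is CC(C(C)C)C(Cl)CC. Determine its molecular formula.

C8H17Cl

Atom tally by fragment:
  CH3 → C:1 H:3
  CH(CH(CH3)2) → C:4 H:8
  CH(Cl) → C:1 H:1 Cl:1
  CH2 → C:1 H:2
  CH3 → C:1 H:3
Element totals:
  C: 8
  H: 17
  Cl: 1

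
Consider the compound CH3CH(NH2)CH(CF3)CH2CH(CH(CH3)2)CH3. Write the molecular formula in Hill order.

C10H20F3N

Atom tally by fragment:
  CH3 → C:1 H:3
  CH(NH2) → C:1 H:3 N:1
  CH(CF3) → C:2 H:1 F:3
  CH2 → C:1 H:2
  CH(CH(CH3)2) → C:4 H:8
  CH3 → C:1 H:3
Element totals:
  C: 10
  H: 20
  F: 3
  N: 1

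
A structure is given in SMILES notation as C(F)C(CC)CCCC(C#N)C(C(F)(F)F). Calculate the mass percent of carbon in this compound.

55.22%

Atom tally by fragment:
  FCH2 → C:1 H:2 F:1
  CH(C2H5) → C:3 H:6
  CH2 → C:1 H:2
  CH2 → C:1 H:2
  CH2 → C:1 H:2
  CH(CN) → C:2 H:1 N:1
  CH2CF3 → C:2 H:2 F:3
Element totals:
  C: 11
  H: 17
  F: 4
  N: 1
Molecular formula: C11H17F4N.
Molar mass = 239.256 g/mol.
Mass from C: 11 × 12.011 = 132.121 g/mol.
%C = 132.121 / 239.256 × 100 = 55.22%.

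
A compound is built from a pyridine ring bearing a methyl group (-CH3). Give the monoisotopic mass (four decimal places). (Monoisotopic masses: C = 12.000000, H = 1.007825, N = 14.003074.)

Atom tally by fragment:
  pyridine ring core → C:5 H:5 N:1
  (− 1 ring H displaced by substituents)
  + CH3 → C:1 H:3
Element totals:
  C: 6
  H: 7
  N: 1
Molecular formula: C6H7N.
  M = 6(12.0) + 7(1.007825) + 14.003074
    = 72.000000 + 7.054775 + 14.003074 = 93.057849

93.0578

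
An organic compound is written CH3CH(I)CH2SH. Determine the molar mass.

Element totals:
  C: 3
  H: 7
  I: 1
  S: 1
Molecular formula: C3H7IS.
  M = 3(12.011) + 7(1.008) + 126.904 + 32.06
    = 36.033 + 7.056 + 126.904 + 32.060 = 202.053

202.05 g/mol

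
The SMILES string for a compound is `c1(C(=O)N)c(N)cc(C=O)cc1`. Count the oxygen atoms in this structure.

Atom tally by fragment:
  benzene ring core → C:6 H:6
  (− 3 ring H displaced by substituents)
  + CONH2 → C:1 H:2 O:1 N:1
  + NH2 → N:1 H:2
  + CHO → C:1 H:1 O:1
Element totals:
  C: 8
  H: 8
  N: 2
  O: 2

2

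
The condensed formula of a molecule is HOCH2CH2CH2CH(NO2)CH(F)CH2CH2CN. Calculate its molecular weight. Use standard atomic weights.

Element totals:
  C: 8
  H: 13
  F: 1
  N: 2
  O: 3
Molecular formula: C8H13FN2O3.
  M = 8(12.011) + 13(1.008) + 18.998 + 2(14.007) + 3(15.999)
    = 96.088 + 13.104 + 18.998 + 28.014 + 47.997 = 204.201

204.20 g/mol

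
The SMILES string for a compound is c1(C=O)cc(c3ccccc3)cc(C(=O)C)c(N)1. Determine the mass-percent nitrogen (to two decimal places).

5.85%

Atom tally by fragment:
  benzene ring core → C:6 H:6
  (− 4 ring H displaced by substituents)
  + CHO → C:1 H:1 O:1
  + C6H5 → C:6 H:5
  + COCH3 → C:2 H:3 O:1
  + NH2 → N:1 H:2
Element totals:
  C: 15
  H: 13
  N: 1
  O: 2
Molecular formula: C15H13NO2.
Molar mass = 239.274 g/mol.
Mass from N: 1 × 14.007 = 14.007 g/mol.
%N = 14.007 / 239.274 × 100 = 5.85%.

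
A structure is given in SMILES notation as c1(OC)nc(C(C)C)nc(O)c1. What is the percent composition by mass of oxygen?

Atom tally by fragment:
  pyrimidine ring core → C:4 H:4 N:2
  (− 3 ring H displaced by substituents)
  + OCH3 → C:1 H:3 O:1
  + CH(CH3)2 → C:3 H:7
  + OH → O:1 H:1
Element totals:
  C: 8
  H: 12
  N: 2
  O: 2
Molecular formula: C8H12N2O2.
Molar mass = 168.196 g/mol.
Mass from O: 2 × 15.999 = 31.998 g/mol.
%O = 31.998 / 168.196 × 100 = 19.02%.

19.02%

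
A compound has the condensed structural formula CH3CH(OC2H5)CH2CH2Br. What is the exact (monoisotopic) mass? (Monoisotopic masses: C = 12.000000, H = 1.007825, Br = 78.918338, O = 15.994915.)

180.0150

Atom tally by fragment:
  CH3 → C:1 H:3
  CH(OC2H5) → C:3 H:6 O:1
  CH2 → C:1 H:2
  CH2Br → C:1 H:2 Br:1
Element totals:
  C: 6
  H: 13
  Br: 1
  O: 1
Molecular formula: C6H13BrO.
  M = 6(12.0) + 13(1.007825) + 78.918338 + 15.994915
    = 72.000000 + 13.101725 + 78.918338 + 15.994915 = 180.014978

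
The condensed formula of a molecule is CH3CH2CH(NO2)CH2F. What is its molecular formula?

Atom tally by fragment:
  CH3 → C:1 H:3
  CH2 → C:1 H:2
  CH(NO2) → C:1 H:1 N:1 O:2
  CH2F → C:1 H:2 F:1
Element totals:
  C: 4
  H: 8
  F: 1
  N: 1
  O: 2

C4H8FNO2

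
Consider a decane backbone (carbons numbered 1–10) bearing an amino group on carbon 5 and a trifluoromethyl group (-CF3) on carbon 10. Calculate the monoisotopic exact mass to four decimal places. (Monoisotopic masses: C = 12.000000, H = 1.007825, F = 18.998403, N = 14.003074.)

Atom tally by fragment:
  CH3 → C:1 H:3
  CH2 → C:1 H:2
  CH2 → C:1 H:2
  CH2 → C:1 H:2
  CH(NH2) → C:1 H:3 N:1
  CH2 → C:1 H:2
  CH2 → C:1 H:2
  CH2 → C:1 H:2
  CH2 → C:1 H:2
  CH2CF3 → C:2 H:2 F:3
Element totals:
  C: 11
  H: 22
  F: 3
  N: 1
Molecular formula: C11H22F3N.
  M = 11(12.0) + 22(1.007825) + 3(18.998403) + 14.003074
    = 132.000000 + 22.172150 + 56.995209 + 14.003074 = 225.170433

225.1704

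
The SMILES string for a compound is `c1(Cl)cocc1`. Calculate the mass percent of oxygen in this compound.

15.61%

Atom tally by fragment:
  furan ring core → C:4 H:4 O:1
  (− 1 ring H displaced by substituents)
  + Cl → Cl:1
Element totals:
  C: 4
  H: 3
  Cl: 1
  O: 1
Molecular formula: C4H3ClO.
Molar mass = 102.517 g/mol.
Mass from O: 1 × 15.999 = 15.999 g/mol.
%O = 15.999 / 102.517 × 100 = 15.61%.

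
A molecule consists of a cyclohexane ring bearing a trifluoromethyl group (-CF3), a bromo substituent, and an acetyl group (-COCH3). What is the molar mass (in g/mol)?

Atom tally by fragment:
  cyclohexane ring core → C:6 H:12
  (− 3 ring H displaced by substituents)
  + CF3 → C:1 F:3
  + Br → Br:1
  + COCH3 → C:2 H:3 O:1
Element totals:
  C: 9
  H: 12
  Br: 1
  F: 3
  O: 1
Molecular formula: C9H12BrF3O.
  M = 9(12.011) + 12(1.008) + 79.904 + 3(18.998) + 15.999
    = 108.099 + 12.096 + 79.904 + 56.994 + 15.999 = 273.092

273.09 g/mol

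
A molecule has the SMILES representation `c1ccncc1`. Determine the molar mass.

79.10 g/mol

Atom tally by fragment:
  pyridine ring core → C:5 H:5 N:1
Element totals:
  C: 5
  H: 5
  N: 1
Molecular formula: C5H5N.
  M = 5(12.011) + 5(1.008) + 14.007
    = 60.055 + 5.040 + 14.007 = 79.102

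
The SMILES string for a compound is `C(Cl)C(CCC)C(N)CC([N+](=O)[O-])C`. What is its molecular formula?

Atom tally by fragment:
  ClCH2 → C:1 H:2 Cl:1
  CH(CH2CH2CH3) → C:4 H:8
  CH(NH2) → C:1 H:3 N:1
  CH2 → C:1 H:2
  CH(NO2) → C:1 H:1 N:1 O:2
  CH3 → C:1 H:3
Element totals:
  C: 9
  H: 19
  Cl: 1
  N: 2
  O: 2

C9H19ClN2O2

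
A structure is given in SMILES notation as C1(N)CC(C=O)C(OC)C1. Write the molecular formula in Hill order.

Atom tally by fragment:
  cyclopentane ring core → C:5 H:10
  (− 3 ring H displaced by substituents)
  + NH2 → N:1 H:2
  + CHO → C:1 H:1 O:1
  + OCH3 → C:1 H:3 O:1
Element totals:
  C: 7
  H: 13
  N: 1
  O: 2

C7H13NO2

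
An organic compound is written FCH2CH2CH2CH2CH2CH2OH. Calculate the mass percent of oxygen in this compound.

13.31%

Atom tally by fragment:
  FCH2 → C:1 H:2 F:1
  CH2 → C:1 H:2
  CH2 → C:1 H:2
  CH2 → C:1 H:2
  CH2CH2OH → C:2 H:5 O:1
Element totals:
  C: 6
  H: 13
  F: 1
  O: 1
Molecular formula: C6H13FO.
Molar mass = 120.167 g/mol.
Mass from O: 1 × 15.999 = 15.999 g/mol.
%O = 15.999 / 120.167 × 100 = 13.31%.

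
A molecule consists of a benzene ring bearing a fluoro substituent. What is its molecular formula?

C6H5F

Atom tally by fragment:
  benzene ring core → C:6 H:6
  (− 1 ring H displaced by substituents)
  + F → F:1
Element totals:
  C: 6
  H: 5
  F: 1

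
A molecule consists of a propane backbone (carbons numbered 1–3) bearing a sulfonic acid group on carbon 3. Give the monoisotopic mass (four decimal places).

Atom tally by fragment:
  CH3 → C:1 H:3
  CH2 → C:1 H:2
  CH2SO3H → C:1 H:3 S:1 O:3
Element totals:
  C: 3
  H: 8
  O: 3
  S: 1
Molecular formula: C3H8O3S.
  M = 3(12.0) + 8(1.007825) + 3(15.994915) + 31.972071
    = 36.000000 + 8.062600 + 47.984745 + 31.972071 = 124.019416

124.0194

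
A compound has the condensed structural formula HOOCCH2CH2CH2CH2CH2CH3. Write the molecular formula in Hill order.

Atom tally by fragment:
  HOOCCH2 → C:2 H:3 O:2
  CH2 → C:1 H:2
  CH2 → C:1 H:2
  CH2 → C:1 H:2
  CH2 → C:1 H:2
  CH3 → C:1 H:3
Element totals:
  C: 7
  H: 14
  O: 2

C7H14O2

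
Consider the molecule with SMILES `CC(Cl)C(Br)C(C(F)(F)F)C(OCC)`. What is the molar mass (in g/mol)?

297.54 g/mol

Atom tally by fragment:
  CH3 → C:1 H:3
  CH(Cl) → C:1 H:1 Cl:1
  CH(Br) → C:1 H:1 Br:1
  CH(CF3) → C:2 H:1 F:3
  CH2OC2H5 → C:3 H:7 O:1
Element totals:
  C: 8
  H: 13
  Br: 1
  Cl: 1
  F: 3
  O: 1
Molecular formula: C8H13BrClF3O.
  M = 8(12.011) + 13(1.008) + 79.904 + 35.45 + 3(18.998) + 15.999
    = 96.088 + 13.104 + 79.904 + 35.450 + 56.994 + 15.999 = 297.539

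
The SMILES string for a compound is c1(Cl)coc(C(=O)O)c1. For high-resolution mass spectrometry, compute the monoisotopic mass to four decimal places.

145.9771

Atom tally by fragment:
  furan ring core → C:4 H:4 O:1
  (− 2 ring H displaced by substituents)
  + Cl → Cl:1
  + COOH → C:1 H:1 O:2
Element totals:
  C: 5
  H: 3
  Cl: 1
  O: 3
Molecular formula: C5H3ClO3.
  M = 5(12.0) + 3(1.007825) + 34.968853 + 3(15.994915)
    = 60.000000 + 3.023475 + 34.968853 + 47.984745 = 145.977073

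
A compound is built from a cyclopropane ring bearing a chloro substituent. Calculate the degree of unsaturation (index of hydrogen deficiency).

Atom tally by fragment:
  cyclopropane ring core → C:3 H:6
  (− 1 ring H displaced by substituents)
  + Cl → Cl:1
Element totals:
  C: 3
  H: 5
  Cl: 1
Molecular formula: C3H5Cl.
DoU = (2C + 2 + N − H − X) / 2 = (2·3 + 2 + 0 − 5 − 1) / 2 = 1.

1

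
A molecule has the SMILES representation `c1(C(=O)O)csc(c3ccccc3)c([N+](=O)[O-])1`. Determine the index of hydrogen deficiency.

Atom tally by fragment:
  thiophene ring core → C:4 H:4 S:1
  (− 3 ring H displaced by substituents)
  + COOH → C:1 H:1 O:2
  + C6H5 → C:6 H:5
  + NO2 → N:1 O:2
Element totals:
  C: 11
  H: 7
  N: 1
  O: 4
  S: 1
Molecular formula: C11H7NO4S.
DoU = (2C + 2 + N − H − X) / 2 = (2·11 + 2 + 1 − 7 − 0) / 2 = 9.

9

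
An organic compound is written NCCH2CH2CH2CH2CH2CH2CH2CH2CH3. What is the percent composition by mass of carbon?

78.37%

Atom tally by fragment:
  NCCH2 → C:2 H:2 N:1
  CH2 → C:1 H:2
  CH2 → C:1 H:2
  CH2 → C:1 H:2
  CH2 → C:1 H:2
  CH2 → C:1 H:2
  CH2 → C:1 H:2
  CH2 → C:1 H:2
  CH3 → C:1 H:3
Element totals:
  C: 10
  H: 19
  N: 1
Molecular formula: C10H19N.
Molar mass = 153.269 g/mol.
Mass from C: 10 × 12.011 = 120.110 g/mol.
%C = 120.110 / 153.269 × 100 = 78.37%.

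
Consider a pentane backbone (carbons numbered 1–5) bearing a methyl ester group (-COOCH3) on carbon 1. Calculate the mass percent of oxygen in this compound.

Atom tally by fragment:
  CH3OOCCH2 → C:3 H:5 O:2
  CH2 → C:1 H:2
  CH2 → C:1 H:2
  CH2 → C:1 H:2
  CH3 → C:1 H:3
Element totals:
  C: 7
  H: 14
  O: 2
Molecular formula: C7H14O2.
Molar mass = 130.187 g/mol.
Mass from O: 2 × 15.999 = 31.998 g/mol.
%O = 31.998 / 130.187 × 100 = 24.58%.

24.58%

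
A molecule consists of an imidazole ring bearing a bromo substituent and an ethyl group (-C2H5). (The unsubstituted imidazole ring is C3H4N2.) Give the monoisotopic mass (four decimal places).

173.9793

Atom tally by fragment:
  imidazole ring core → C:3 H:4 N:2
  (− 2 ring H displaced by substituents)
  + Br → Br:1
  + C2H5 → C:2 H:5
Element totals:
  C: 5
  H: 7
  Br: 1
  N: 2
Molecular formula: C5H7BrN2.
  M = 5(12.0) + 7(1.007825) + 78.918338 + 2(14.003074)
    = 60.000000 + 7.054775 + 78.918338 + 28.006148 = 173.979261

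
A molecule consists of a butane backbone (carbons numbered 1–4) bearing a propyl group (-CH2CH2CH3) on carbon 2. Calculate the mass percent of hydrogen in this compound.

16.10%

Atom tally by fragment:
  CH3 → C:1 H:3
  CH(CH2CH2CH3) → C:4 H:8
  CH2 → C:1 H:2
  CH3 → C:1 H:3
Element totals:
  C: 7
  H: 16
Molecular formula: C7H16.
Molar mass = 100.205 g/mol.
Mass from H: 16 × 1.008 = 16.128 g/mol.
%H = 16.128 / 100.205 × 100 = 16.10%.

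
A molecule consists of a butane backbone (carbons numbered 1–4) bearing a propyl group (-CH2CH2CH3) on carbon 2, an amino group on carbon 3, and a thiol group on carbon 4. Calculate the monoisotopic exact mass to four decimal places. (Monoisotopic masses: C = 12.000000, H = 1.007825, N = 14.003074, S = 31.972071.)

Atom tally by fragment:
  CH3 → C:1 H:3
  CH(CH2CH2CH3) → C:4 H:8
  CH(NH2) → C:1 H:3 N:1
  CH2SH → C:1 H:3 S:1
Element totals:
  C: 7
  H: 17
  N: 1
  S: 1
Molecular formula: C7H17NS.
  M = 7(12.0) + 17(1.007825) + 14.003074 + 31.972071
    = 84.000000 + 17.133025 + 14.003074 + 31.972071 = 147.108170

147.1082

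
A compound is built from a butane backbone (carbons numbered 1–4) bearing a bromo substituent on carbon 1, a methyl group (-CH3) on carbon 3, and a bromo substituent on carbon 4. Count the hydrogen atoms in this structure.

Atom tally by fragment:
  BrCH2 → C:1 H:2 Br:1
  CH2 → C:1 H:2
  CH(CH3) → C:2 H:4
  CH2Br → C:1 H:2 Br:1
Element totals:
  C: 5
  H: 10
  Br: 2

10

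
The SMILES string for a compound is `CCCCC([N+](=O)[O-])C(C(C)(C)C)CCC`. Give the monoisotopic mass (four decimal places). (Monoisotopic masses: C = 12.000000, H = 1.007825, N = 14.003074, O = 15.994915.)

229.2042

Atom tally by fragment:
  CH3 → C:1 H:3
  CH2 → C:1 H:2
  CH2 → C:1 H:2
  CH2 → C:1 H:2
  CH(NO2) → C:1 H:1 N:1 O:2
  CH(C(CH3)3) → C:5 H:10
  CH2 → C:1 H:2
  CH2 → C:1 H:2
  CH3 → C:1 H:3
Element totals:
  C: 13
  H: 27
  N: 1
  O: 2
Molecular formula: C13H27NO2.
  M = 13(12.0) + 27(1.007825) + 14.003074 + 2(15.994915)
    = 156.000000 + 27.211275 + 14.003074 + 31.989830 = 229.204179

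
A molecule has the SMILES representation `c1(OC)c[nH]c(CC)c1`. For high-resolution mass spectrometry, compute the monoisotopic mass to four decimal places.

125.0841

Atom tally by fragment:
  pyrrole ring core → C:4 H:5 N:1
  (− 2 ring H displaced by substituents)
  + OCH3 → C:1 H:3 O:1
  + C2H5 → C:2 H:5
Element totals:
  C: 7
  H: 11
  N: 1
  O: 1
Molecular formula: C7H11NO.
  M = 7(12.0) + 11(1.007825) + 14.003074 + 15.994915
    = 84.000000 + 11.086075 + 14.003074 + 15.994915 = 125.084064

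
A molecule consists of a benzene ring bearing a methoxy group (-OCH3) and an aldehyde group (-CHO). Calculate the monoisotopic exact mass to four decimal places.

136.0524

Atom tally by fragment:
  benzene ring core → C:6 H:6
  (− 2 ring H displaced by substituents)
  + OCH3 → C:1 H:3 O:1
  + CHO → C:1 H:1 O:1
Element totals:
  C: 8
  H: 8
  O: 2
Molecular formula: C8H8O2.
  M = 8(12.0) + 8(1.007825) + 2(15.994915)
    = 96.000000 + 8.062600 + 31.989830 = 136.052430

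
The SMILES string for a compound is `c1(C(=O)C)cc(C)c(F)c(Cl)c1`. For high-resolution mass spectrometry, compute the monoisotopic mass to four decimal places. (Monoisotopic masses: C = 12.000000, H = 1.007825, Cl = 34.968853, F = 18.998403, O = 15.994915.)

186.0248

Atom tally by fragment:
  benzene ring core → C:6 H:6
  (− 4 ring H displaced by substituents)
  + COCH3 → C:2 H:3 O:1
  + CH3 → C:1 H:3
  + F → F:1
  + Cl → Cl:1
Element totals:
  C: 9
  H: 8
  Cl: 1
  F: 1
  O: 1
Molecular formula: C9H8ClFO.
  M = 9(12.0) + 8(1.007825) + 34.968853 + 18.998403 + 15.994915
    = 108.000000 + 8.062600 + 34.968853 + 18.998403 + 15.994915 = 186.024771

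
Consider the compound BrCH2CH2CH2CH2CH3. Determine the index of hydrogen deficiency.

0

Element totals:
  C: 5
  H: 11
  Br: 1
Molecular formula: C5H11Br.
DoU = (2C + 2 + N − H − X) / 2 = (2·5 + 2 + 0 − 11 − 1) / 2 = 0.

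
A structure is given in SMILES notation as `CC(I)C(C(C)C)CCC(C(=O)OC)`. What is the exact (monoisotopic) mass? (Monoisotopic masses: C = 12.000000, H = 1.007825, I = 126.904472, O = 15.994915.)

Atom tally by fragment:
  CH3 → C:1 H:3
  CH(I) → C:1 H:1 I:1
  CH(CH(CH3)2) → C:4 H:8
  CH2 → C:1 H:2
  CH2 → C:1 H:2
  CH2COOCH3 → C:3 H:5 O:2
Element totals:
  C: 11
  H: 21
  I: 1
  O: 2
Molecular formula: C11H21IO2.
  M = 11(12.0) + 21(1.007825) + 126.904472 + 2(15.994915)
    = 132.000000 + 21.164325 + 126.904472 + 31.989830 = 312.058627

312.0586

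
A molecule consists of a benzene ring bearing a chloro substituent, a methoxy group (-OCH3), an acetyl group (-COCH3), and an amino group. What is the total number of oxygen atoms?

Atom tally by fragment:
  benzene ring core → C:6 H:6
  (− 4 ring H displaced by substituents)
  + Cl → Cl:1
  + OCH3 → C:1 H:3 O:1
  + COCH3 → C:2 H:3 O:1
  + NH2 → N:1 H:2
Element totals:
  C: 9
  H: 10
  Cl: 1
  N: 1
  O: 2

2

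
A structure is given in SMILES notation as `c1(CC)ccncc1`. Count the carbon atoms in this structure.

7

Atom tally by fragment:
  pyridine ring core → C:5 H:5 N:1
  (− 1 ring H displaced by substituents)
  + C2H5 → C:2 H:5
Element totals:
  C: 7
  H: 9
  N: 1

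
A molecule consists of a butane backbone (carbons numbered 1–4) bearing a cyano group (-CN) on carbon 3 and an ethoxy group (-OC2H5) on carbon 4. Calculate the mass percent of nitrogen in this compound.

Atom tally by fragment:
  CH3 → C:1 H:3
  CH2 → C:1 H:2
  CH(CN) → C:2 H:1 N:1
  CH2OC2H5 → C:3 H:7 O:1
Element totals:
  C: 7
  H: 13
  N: 1
  O: 1
Molecular formula: C7H13NO.
Molar mass = 127.187 g/mol.
Mass from N: 1 × 14.007 = 14.007 g/mol.
%N = 14.007 / 127.187 × 100 = 11.01%.

11.01%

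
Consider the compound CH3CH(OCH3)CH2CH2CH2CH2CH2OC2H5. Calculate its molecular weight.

Element totals:
  C: 10
  H: 22
  O: 2
Molecular formula: C10H22O2.
  M = 10(12.011) + 22(1.008) + 2(15.999)
    = 120.110 + 22.176 + 31.998 = 174.284

174.28 g/mol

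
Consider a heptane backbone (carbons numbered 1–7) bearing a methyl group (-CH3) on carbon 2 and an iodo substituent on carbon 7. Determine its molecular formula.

Atom tally by fragment:
  CH3 → C:1 H:3
  CH(CH3) → C:2 H:4
  CH2 → C:1 H:2
  CH2 → C:1 H:2
  CH2 → C:1 H:2
  CH2 → C:1 H:2
  CH2I → C:1 H:2 I:1
Element totals:
  C: 8
  H: 17
  I: 1

C8H17I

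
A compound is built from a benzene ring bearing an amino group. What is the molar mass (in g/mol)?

93.13 g/mol

Atom tally by fragment:
  benzene ring core → C:6 H:6
  (− 1 ring H displaced by substituents)
  + NH2 → N:1 H:2
Element totals:
  C: 6
  H: 7
  N: 1
Molecular formula: C6H7N.
  M = 6(12.011) + 7(1.008) + 14.007
    = 72.066 + 7.056 + 14.007 = 93.129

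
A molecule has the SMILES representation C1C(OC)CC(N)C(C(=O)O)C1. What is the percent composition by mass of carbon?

Atom tally by fragment:
  cyclohexane ring core → C:6 H:12
  (− 3 ring H displaced by substituents)
  + OCH3 → C:1 H:3 O:1
  + NH2 → N:1 H:2
  + COOH → C:1 H:1 O:2
Element totals:
  C: 8
  H: 15
  N: 1
  O: 3
Molecular formula: C8H15NO3.
Molar mass = 173.212 g/mol.
Mass from C: 8 × 12.011 = 96.088 g/mol.
%C = 96.088 / 173.212 × 100 = 55.47%.

55.47%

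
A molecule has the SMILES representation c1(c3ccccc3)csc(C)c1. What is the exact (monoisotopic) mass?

174.0503

Atom tally by fragment:
  thiophene ring core → C:4 H:4 S:1
  (− 2 ring H displaced by substituents)
  + C6H5 → C:6 H:5
  + CH3 → C:1 H:3
Element totals:
  C: 11
  H: 10
  S: 1
Molecular formula: C11H10S.
  M = 11(12.0) + 10(1.007825) + 31.972071
    = 132.000000 + 10.078250 + 31.972071 = 174.050321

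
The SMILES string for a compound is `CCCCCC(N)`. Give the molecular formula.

Atom tally by fragment:
  CH3 → C:1 H:3
  CH2 → C:1 H:2
  CH2 → C:1 H:2
  CH2 → C:1 H:2
  CH2 → C:1 H:2
  CH2NH2 → C:1 H:4 N:1
Element totals:
  C: 6
  H: 15
  N: 1

C6H15N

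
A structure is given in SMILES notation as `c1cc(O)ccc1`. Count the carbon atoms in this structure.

Atom tally by fragment:
  benzene ring core → C:6 H:6
  (− 1 ring H displaced by substituents)
  + OH → O:1 H:1
Element totals:
  C: 6
  H: 6
  O: 1

6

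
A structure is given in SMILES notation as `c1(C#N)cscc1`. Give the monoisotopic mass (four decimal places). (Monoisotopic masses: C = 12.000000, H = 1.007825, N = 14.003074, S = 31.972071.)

108.9986

Atom tally by fragment:
  thiophene ring core → C:4 H:4 S:1
  (− 1 ring H displaced by substituents)
  + CN → C:1 N:1
Element totals:
  C: 5
  H: 3
  N: 1
  S: 1
Molecular formula: C5H3NS.
  M = 5(12.0) + 3(1.007825) + 14.003074 + 31.972071
    = 60.000000 + 3.023475 + 14.003074 + 31.972071 = 108.998620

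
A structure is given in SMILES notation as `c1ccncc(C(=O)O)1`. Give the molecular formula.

Atom tally by fragment:
  pyridine ring core → C:5 H:5 N:1
  (− 1 ring H displaced by substituents)
  + COOH → C:1 H:1 O:2
Element totals:
  C: 6
  H: 5
  N: 1
  O: 2

C6H5NO2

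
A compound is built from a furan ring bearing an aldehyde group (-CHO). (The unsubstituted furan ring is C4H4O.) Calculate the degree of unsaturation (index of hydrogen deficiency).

Atom tally by fragment:
  furan ring core → C:4 H:4 O:1
  (− 1 ring H displaced by substituents)
  + CHO → C:1 H:1 O:1
Element totals:
  C: 5
  H: 4
  O: 2
Molecular formula: C5H4O2.
DoU = (2C + 2 + N − H − X) / 2 = (2·5 + 2 + 0 − 4 − 0) / 2 = 4.

4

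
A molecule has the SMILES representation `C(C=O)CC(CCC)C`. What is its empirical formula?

Atom tally by fragment:
  OHCCH2 → C:2 H:3 O:1
  CH2 → C:1 H:2
  CH(CH2CH2CH3) → C:4 H:8
  CH3 → C:1 H:3
Element totals:
  C: 8
  H: 16
  O: 1
Molecular formula: C8H16O.
gcd of subscripts (8, 16, 1) = 1, so the empirical formula equals the molecular formula.

C8H16O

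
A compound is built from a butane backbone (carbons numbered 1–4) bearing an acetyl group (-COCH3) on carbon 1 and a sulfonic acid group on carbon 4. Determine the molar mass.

180.22 g/mol

Atom tally by fragment:
  CH3COCH2 → C:3 H:5 O:1
  CH2 → C:1 H:2
  CH2 → C:1 H:2
  CH2SO3H → C:1 H:3 S:1 O:3
Element totals:
  C: 6
  H: 12
  O: 4
  S: 1
Molecular formula: C6H12O4S.
  M = 6(12.011) + 12(1.008) + 4(15.999) + 32.06
    = 72.066 + 12.096 + 63.996 + 32.060 = 180.218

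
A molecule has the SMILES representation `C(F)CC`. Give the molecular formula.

C3H7F

Atom tally by fragment:
  FCH2 → C:1 H:2 F:1
  CH2 → C:1 H:2
  CH3 → C:1 H:3
Element totals:
  C: 3
  H: 7
  F: 1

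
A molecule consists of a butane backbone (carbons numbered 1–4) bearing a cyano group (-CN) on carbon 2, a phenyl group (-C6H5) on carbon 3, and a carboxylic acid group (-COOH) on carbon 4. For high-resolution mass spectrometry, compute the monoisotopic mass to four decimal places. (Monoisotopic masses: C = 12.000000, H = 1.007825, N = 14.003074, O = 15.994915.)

203.0946

Atom tally by fragment:
  CH3 → C:1 H:3
  CH(CN) → C:2 H:1 N:1
  CH(C6H5) → C:7 H:6
  CH2COOH → C:2 H:3 O:2
Element totals:
  C: 12
  H: 13
  N: 1
  O: 2
Molecular formula: C12H13NO2.
  M = 12(12.0) + 13(1.007825) + 14.003074 + 2(15.994915)
    = 144.000000 + 13.101725 + 14.003074 + 31.989830 = 203.094629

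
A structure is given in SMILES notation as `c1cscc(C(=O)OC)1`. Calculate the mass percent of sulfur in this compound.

22.55%

Atom tally by fragment:
  thiophene ring core → C:4 H:4 S:1
  (− 1 ring H displaced by substituents)
  + COOCH3 → C:2 H:3 O:2
Element totals:
  C: 6
  H: 6
  O: 2
  S: 1
Molecular formula: C6H6O2S.
Molar mass = 142.172 g/mol.
Mass from S: 1 × 32.06 = 32.060 g/mol.
%S = 32.060 / 142.172 × 100 = 22.55%.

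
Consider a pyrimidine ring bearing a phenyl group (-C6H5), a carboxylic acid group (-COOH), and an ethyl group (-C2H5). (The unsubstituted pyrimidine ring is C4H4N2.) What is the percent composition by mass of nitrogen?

Atom tally by fragment:
  pyrimidine ring core → C:4 H:4 N:2
  (− 3 ring H displaced by substituents)
  + C6H5 → C:6 H:5
  + COOH → C:1 H:1 O:2
  + C2H5 → C:2 H:5
Element totals:
  C: 13
  H: 12
  N: 2
  O: 2
Molecular formula: C13H12N2O2.
Molar mass = 228.251 g/mol.
Mass from N: 2 × 14.007 = 28.014 g/mol.
%N = 28.014 / 228.251 × 100 = 12.27%.

12.27%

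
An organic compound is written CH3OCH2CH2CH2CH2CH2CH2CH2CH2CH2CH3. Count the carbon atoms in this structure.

11

Atom tally by fragment:
  CH3OCH2 → C:2 H:5 O:1
  CH2 → C:1 H:2
  CH2 → C:1 H:2
  CH2 → C:1 H:2
  CH2 → C:1 H:2
  CH2 → C:1 H:2
  CH2 → C:1 H:2
  CH2 → C:1 H:2
  CH2 → C:1 H:2
  CH3 → C:1 H:3
Element totals:
  C: 11
  H: 24
  O: 1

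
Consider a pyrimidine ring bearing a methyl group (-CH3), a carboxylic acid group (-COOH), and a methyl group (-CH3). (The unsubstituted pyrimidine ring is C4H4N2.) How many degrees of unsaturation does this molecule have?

Atom tally by fragment:
  pyrimidine ring core → C:4 H:4 N:2
  (− 3 ring H displaced by substituents)
  + CH3 → C:1 H:3
  + COOH → C:1 H:1 O:2
  + CH3 → C:1 H:3
Element totals:
  C: 7
  H: 8
  N: 2
  O: 2
Molecular formula: C7H8N2O2.
DoU = (2C + 2 + N − H − X) / 2 = (2·7 + 2 + 2 − 8 − 0) / 2 = 5.

5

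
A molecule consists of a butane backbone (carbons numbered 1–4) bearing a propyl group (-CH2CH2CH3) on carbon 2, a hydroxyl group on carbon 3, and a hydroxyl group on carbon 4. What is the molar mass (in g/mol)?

132.20 g/mol

Atom tally by fragment:
  CH3 → C:1 H:3
  CH(CH2CH2CH3) → C:4 H:8
  CH(OH) → C:1 H:2 O:1
  CH2OH → C:1 H:3 O:1
Element totals:
  C: 7
  H: 16
  O: 2
Molecular formula: C7H16O2.
  M = 7(12.011) + 16(1.008) + 2(15.999)
    = 84.077 + 16.128 + 31.998 = 132.203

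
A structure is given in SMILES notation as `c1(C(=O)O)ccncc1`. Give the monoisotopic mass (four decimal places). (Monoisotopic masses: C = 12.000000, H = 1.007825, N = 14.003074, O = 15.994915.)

Atom tally by fragment:
  pyridine ring core → C:5 H:5 N:1
  (− 1 ring H displaced by substituents)
  + COOH → C:1 H:1 O:2
Element totals:
  C: 6
  H: 5
  N: 1
  O: 2
Molecular formula: C6H5NO2.
  M = 6(12.0) + 5(1.007825) + 14.003074 + 2(15.994915)
    = 72.000000 + 5.039125 + 14.003074 + 31.989830 = 123.032029

123.0320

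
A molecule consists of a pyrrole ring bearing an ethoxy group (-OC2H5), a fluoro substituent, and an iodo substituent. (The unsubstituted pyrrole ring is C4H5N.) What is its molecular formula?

Atom tally by fragment:
  pyrrole ring core → C:4 H:5 N:1
  (− 3 ring H displaced by substituents)
  + OC2H5 → C:2 H:5 O:1
  + F → F:1
  + I → I:1
Element totals:
  C: 6
  H: 7
  F: 1
  I: 1
  N: 1
  O: 1

C6H7FINO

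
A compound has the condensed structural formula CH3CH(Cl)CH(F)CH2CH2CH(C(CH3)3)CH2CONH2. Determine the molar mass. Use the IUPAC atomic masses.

Element totals:
  C: 12
  H: 23
  Cl: 1
  F: 1
  N: 1
  O: 1
Molecular formula: C12H23ClFNO.
  M = 12(12.011) + 23(1.008) + 35.45 + 18.998 + 14.007 + 15.999
    = 144.132 + 23.184 + 35.450 + 18.998 + 14.007 + 15.999 = 251.770

251.77 g/mol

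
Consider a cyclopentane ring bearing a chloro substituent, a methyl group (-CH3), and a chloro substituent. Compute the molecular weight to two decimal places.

153.05 g/mol

Atom tally by fragment:
  cyclopentane ring core → C:5 H:10
  (− 3 ring H displaced by substituents)
  + Cl → Cl:1
  + CH3 → C:1 H:3
  + Cl → Cl:1
Element totals:
  C: 6
  H: 10
  Cl: 2
Molecular formula: C6H10Cl2.
  M = 6(12.011) + 10(1.008) + 2(35.45)
    = 72.066 + 10.080 + 70.900 = 153.046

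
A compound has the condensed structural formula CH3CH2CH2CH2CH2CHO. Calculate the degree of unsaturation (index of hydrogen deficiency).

1

Element totals:
  C: 6
  H: 12
  O: 1
Molecular formula: C6H12O.
DoU = (2C + 2 + N − H − X) / 2 = (2·6 + 2 + 0 − 12 − 0) / 2 = 1.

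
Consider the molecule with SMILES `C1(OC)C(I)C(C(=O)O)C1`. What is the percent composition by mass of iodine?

49.56%

Atom tally by fragment:
  cyclobutane ring core → C:4 H:8
  (− 3 ring H displaced by substituents)
  + OCH3 → C:1 H:3 O:1
  + I → I:1
  + COOH → C:1 H:1 O:2
Element totals:
  C: 6
  H: 9
  I: 1
  O: 3
Molecular formula: C6H9IO3.
Molar mass = 256.039 g/mol.
Mass from I: 1 × 126.904 = 126.904 g/mol.
%I = 126.904 / 256.039 × 100 = 49.56%.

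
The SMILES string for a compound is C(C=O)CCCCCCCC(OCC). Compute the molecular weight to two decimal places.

Atom tally by fragment:
  OHCCH2 → C:2 H:3 O:1
  CH2 → C:1 H:2
  CH2 → C:1 H:2
  CH2 → C:1 H:2
  CH2 → C:1 H:2
  CH2 → C:1 H:2
  CH2 → C:1 H:2
  CH2 → C:1 H:2
  CH2OC2H5 → C:3 H:7 O:1
Element totals:
  C: 12
  H: 24
  O: 2
Molecular formula: C12H24O2.
  M = 12(12.011) + 24(1.008) + 2(15.999)
    = 144.132 + 24.192 + 31.998 = 200.322

200.32 g/mol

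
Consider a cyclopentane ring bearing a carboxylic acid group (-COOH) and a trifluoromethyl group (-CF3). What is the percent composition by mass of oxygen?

Atom tally by fragment:
  cyclopentane ring core → C:5 H:10
  (− 2 ring H displaced by substituents)
  + COOH → C:1 H:1 O:2
  + CF3 → C:1 F:3
Element totals:
  C: 7
  H: 9
  F: 3
  O: 2
Molecular formula: C7H9F3O2.
Molar mass = 182.141 g/mol.
Mass from O: 2 × 15.999 = 31.998 g/mol.
%O = 31.998 / 182.141 × 100 = 17.57%.

17.57%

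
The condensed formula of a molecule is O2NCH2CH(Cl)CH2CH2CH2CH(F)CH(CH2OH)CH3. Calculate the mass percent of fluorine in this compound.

Element totals:
  C: 9
  H: 17
  Cl: 1
  F: 1
  N: 1
  O: 3
Molecular formula: C9H17ClFNO3.
Molar mass = 241.687 g/mol.
Mass from F: 1 × 18.998 = 18.998 g/mol.
%F = 18.998 / 241.687 × 100 = 7.86%.

7.86%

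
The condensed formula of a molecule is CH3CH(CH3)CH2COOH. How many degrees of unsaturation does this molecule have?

1

Element totals:
  C: 5
  H: 10
  O: 2
Molecular formula: C5H10O2.
DoU = (2C + 2 + N − H − X) / 2 = (2·5 + 2 + 0 − 10 − 0) / 2 = 1.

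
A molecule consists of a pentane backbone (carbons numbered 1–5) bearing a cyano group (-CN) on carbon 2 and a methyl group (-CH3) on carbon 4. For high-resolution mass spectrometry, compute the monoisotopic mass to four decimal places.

Atom tally by fragment:
  CH3 → C:1 H:3
  CH(CN) → C:2 H:1 N:1
  CH2 → C:1 H:2
  CH(CH3) → C:2 H:4
  CH3 → C:1 H:3
Element totals:
  C: 7
  H: 13
  N: 1
Molecular formula: C7H13N.
  M = 7(12.0) + 13(1.007825) + 14.003074
    = 84.000000 + 13.101725 + 14.003074 = 111.104799

111.1048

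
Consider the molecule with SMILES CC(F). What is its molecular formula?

C2H5F

Atom tally by fragment:
  CH3 → C:1 H:3
  CH2F → C:1 H:2 F:1
Element totals:
  C: 2
  H: 5
  F: 1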